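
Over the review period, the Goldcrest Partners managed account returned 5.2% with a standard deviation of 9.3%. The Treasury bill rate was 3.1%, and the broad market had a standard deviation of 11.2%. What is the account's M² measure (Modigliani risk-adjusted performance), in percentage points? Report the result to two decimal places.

5.63

Sharpe = (Rp − Rf) / σp = (5.2% − 3.1%) / 9.3% = 0.2258
M² = Rf + Sharpe × σm = 3.1% + 0.2258 × 11.2% = 5.6290%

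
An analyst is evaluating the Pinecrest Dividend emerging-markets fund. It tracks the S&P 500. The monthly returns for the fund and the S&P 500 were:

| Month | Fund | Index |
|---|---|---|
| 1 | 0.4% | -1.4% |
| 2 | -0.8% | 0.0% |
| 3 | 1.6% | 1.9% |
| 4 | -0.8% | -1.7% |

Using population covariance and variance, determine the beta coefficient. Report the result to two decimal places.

r̄p = 0.1000%,  r̄m = -0.3000%
Cov = Σ(rp − r̄p)(rm − r̄m) / 4 = 0.9900
Var(rm) = Σ(rm − r̄m)² / 4 = 2.0250
β = Cov / Var = 0.9900 / 2.0250 = 0.4889

0.49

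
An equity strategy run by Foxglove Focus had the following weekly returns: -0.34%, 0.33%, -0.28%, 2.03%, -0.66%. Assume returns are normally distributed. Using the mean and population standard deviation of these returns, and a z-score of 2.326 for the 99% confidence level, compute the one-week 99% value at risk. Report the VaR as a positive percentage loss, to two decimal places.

r̄ = (-0.34 + 0.33 − 0.28 + 2.03 − 0.66) / 5 = 1.080 / 5 = 0.2160%
Population std dev = √[4.6261 / 5] = 0.9619%
VaR = −(r̄ − z·σ) = −(0.2160 − 2.326 × 0.9619) = −(-2.0214) = 2.0214%

2.02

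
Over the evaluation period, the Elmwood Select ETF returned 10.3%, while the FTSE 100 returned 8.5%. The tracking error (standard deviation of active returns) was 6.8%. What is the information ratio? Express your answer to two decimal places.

IR = (Rp − Rb) / TE = (10.3% − 8.5%) / 6.8% = 1.80% / 6.8% = 0.2647

0.26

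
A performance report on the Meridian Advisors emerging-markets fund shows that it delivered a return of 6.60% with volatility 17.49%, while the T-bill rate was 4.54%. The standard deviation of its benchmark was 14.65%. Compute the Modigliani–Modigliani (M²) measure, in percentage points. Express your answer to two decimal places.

Sharpe = (Rp − Rf) / σp = (6.60% − 4.54%) / 17.49% = 0.1178
M² = Rf + Sharpe × σm = 4.54% + 0.1178 × 14.65% = 6.2658%

6.27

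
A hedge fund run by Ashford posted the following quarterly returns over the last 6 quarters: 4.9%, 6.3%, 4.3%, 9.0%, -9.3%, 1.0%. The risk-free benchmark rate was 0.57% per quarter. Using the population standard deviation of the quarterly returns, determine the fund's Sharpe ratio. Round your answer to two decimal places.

μ = (4.9 + 6.3 + 4.3 + 9 − 9.3 + 1) / 6 = 16.20 / 6 = 2.7000%
Σ(r − μ)² = (4.9 − 2.7000)² + (6.3 − 2.7000)² + (4.3 − 2.7000)² + … = 206.9400
population σ = √(206.9400 / 6) = √34.4900 = 5.8728%
Sharpe = (μ − rf) / σ = (2.7000 − 0.57) / 5.8728 = 2.1300 / 5.8728 = 0.3627

0.36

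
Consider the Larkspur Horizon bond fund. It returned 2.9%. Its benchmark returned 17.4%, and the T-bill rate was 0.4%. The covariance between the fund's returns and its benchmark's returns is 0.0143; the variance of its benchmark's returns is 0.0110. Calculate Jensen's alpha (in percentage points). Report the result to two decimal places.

β = Cov / Var = 0.0143 / 0.0110 = 1.3000
E[R] = Rf + β(Rm − Rf) = 0.4% + 1.3000 × (17.4% − 0.4%) = 22.5000%
α = Rp − E[R] = 2.9% − 22.5000% = -19.6000

-19.60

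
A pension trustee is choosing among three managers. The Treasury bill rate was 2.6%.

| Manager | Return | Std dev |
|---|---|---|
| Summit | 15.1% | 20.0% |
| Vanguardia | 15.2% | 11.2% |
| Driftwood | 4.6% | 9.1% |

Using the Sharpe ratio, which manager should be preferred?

Summit: Sharpe ratio = (15.1% − 2.6%) / 20.0% = 0.625
Vanguardia: Sharpe ratio = (15.2% − 2.6%) / 11.2% = 1.125
Driftwood: Sharpe ratio = (4.6% − 2.6%) / 9.1% = 0.220
Highest: Vanguardia (1.125).

Vanguardia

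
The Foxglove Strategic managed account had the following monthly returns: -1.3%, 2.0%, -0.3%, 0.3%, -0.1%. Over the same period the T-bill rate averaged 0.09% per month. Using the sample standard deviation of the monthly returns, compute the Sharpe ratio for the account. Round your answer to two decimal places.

Mean return μ = 0.60 / 5 = 0.1200%
Σ(r − μ)² = 5.8080; sample σ = √(5.8080/4) = 1.2050%
Sharpe = (μ − rf) / σ = (0.1200 − 0.09) / 1.2050 = 0.0300 / 1.2050 = 0.0249

0.02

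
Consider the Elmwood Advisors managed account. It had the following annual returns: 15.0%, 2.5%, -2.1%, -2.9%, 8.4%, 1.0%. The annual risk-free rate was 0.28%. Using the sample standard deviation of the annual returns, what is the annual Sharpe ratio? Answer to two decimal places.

Mean return r̄ = 21.90 / 6 = 3.6500%
Σ(r − r̄)² = (15 − 3.6500)² + (2.5 − 3.6500)² + … = 235.6950
σ = √[235.6950 / 5] = 6.8658%
Sharpe = (r̄ − rf) / σ = (3.6500 − 0.28) / 6.8658 = 3.3700 / 6.8658 = 0.4908

0.49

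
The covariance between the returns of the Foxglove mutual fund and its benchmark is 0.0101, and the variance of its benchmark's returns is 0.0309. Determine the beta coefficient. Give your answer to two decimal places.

β = Cov(Rp, Rm) / Var(Rm) = 0.0101 / 0.0309 = 0.3269

0.33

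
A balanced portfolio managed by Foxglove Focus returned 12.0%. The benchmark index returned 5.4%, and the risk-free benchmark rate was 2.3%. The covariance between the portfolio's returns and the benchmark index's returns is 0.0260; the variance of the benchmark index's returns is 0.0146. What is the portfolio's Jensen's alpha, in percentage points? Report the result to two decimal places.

4.18

β = Cov / Var = 0.0260 / 0.0146 = 1.7808
E[R] = Rf + β(Rm − Rf) = 2.3% + 1.7808 × (5.4% − 2.3%) = 7.8205%
α = Rp − E[R] = 12.0% − 7.8205% = 4.1795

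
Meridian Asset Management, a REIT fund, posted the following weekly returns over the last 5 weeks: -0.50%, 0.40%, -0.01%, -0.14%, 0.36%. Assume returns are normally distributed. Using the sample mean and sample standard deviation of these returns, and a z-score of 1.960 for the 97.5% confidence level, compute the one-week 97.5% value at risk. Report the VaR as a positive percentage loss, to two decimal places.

0.71

μ = (-0.5 + 0.4 − 0.01 − 0.14 + 0.36) / 5 = 0.110 / 5 = 0.0220%
Σ(r − μ)² = 0.5569; sample σ = √(0.5569/4) = 0.3731%
VaR = −(μ − z·σ) = −(0.0220 − 1.960 × 0.3731) = −(-0.7093) = 0.7093%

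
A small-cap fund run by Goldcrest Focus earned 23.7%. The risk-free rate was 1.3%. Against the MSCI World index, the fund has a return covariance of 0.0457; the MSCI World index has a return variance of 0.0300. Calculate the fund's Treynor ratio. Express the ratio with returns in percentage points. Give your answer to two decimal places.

14.70

β = Cov / Var = 0.0457 / 0.0300 = 1.5233
Treynor = (Rp − Rf) / β = (23.7% − 1.3%) / 1.5233 = 22.40 / 1.5233 = 14.7049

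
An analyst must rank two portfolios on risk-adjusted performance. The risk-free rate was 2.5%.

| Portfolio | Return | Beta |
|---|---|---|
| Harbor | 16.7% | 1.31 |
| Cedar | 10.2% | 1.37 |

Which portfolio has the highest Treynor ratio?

Harbor: Treynor = (16.7% − 2.5%) / 1.31 = 10.840
Cedar: Treynor = (10.2% − 2.5%) / 1.37 = 5.620
Highest: Harbor (10.840).

Harbor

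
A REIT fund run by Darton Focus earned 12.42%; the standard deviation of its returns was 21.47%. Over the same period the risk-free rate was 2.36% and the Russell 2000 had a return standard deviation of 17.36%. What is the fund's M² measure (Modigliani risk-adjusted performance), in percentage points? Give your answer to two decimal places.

10.49

Sharpe = (Rp − Rf) / σp = (12.42% − 2.36%) / 21.47% = 0.4686
M² = Rf + Sharpe × σm = 2.36% + 0.4686 × 17.36% = 10.4949%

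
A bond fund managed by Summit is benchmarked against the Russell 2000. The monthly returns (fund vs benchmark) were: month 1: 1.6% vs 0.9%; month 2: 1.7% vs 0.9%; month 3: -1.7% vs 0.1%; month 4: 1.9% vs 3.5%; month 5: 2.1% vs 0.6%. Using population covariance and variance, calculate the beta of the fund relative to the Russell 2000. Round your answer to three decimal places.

r̄p = 1.1200%,  r̄m = 1.2000%
Cov = Σ(rp − r̄p)(rm − r̄m) / 5 = 0.7980
Var(rm) = Σ(rm − r̄m)² / 5 = 1.4080
β = Cov / Var = 0.7980 / 1.4080 = 0.5668

0.567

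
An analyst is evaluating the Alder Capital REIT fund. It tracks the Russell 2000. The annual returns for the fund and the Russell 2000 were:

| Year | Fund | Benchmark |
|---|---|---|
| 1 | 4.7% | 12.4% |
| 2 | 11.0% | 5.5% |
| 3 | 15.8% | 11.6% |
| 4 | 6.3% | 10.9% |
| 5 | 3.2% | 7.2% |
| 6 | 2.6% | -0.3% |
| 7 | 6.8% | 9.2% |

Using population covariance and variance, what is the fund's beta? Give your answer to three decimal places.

0.413

r̄p = 7.2000%,  r̄m = 8.0714%
Cov = Σ(rp − r̄p)(rm − r̄m) / 7 = 6.9643
Var(rm) = Σ(rm − r̄m)² / 7 = 16.8449
β = Cov / Var = 6.9643 / 16.8449 = 0.4134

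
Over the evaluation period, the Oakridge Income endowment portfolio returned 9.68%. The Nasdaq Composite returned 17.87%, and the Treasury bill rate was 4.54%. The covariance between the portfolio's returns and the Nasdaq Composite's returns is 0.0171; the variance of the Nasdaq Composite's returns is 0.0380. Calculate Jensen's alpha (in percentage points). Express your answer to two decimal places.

β = Cov / Var = 0.0171 / 0.0380 = 0.4500
E[R] = Rf + β(Rm − Rf) = 4.54% + 0.4500 × (17.87% − 4.54%) = 10.5385%
α = Rp − E[R] = 9.68% − 10.5385% = -0.8585

-0.86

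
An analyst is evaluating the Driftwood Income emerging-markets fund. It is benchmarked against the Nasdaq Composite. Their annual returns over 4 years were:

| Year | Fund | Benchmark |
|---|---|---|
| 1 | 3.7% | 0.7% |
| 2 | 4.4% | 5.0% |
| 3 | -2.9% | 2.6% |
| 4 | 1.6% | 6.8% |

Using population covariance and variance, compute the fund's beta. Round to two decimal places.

r̄p = 1.7000%,  r̄m = 3.7750%
Cov = Σ(rp − r̄p)(rm − r̄m) / 4 = 0.5650
Var(rm) = Σ(rm − r̄m)² / 4 = 5.3719
β = Cov / Var = 0.5650 / 5.3719 = 0.1052

0.11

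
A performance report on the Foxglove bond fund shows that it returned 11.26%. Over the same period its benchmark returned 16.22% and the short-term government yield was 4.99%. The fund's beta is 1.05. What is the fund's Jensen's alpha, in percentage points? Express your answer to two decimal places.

-5.52

CAPM expected return = Rf + β(Rm − Rf) = 4.99% + 1.05 × (16.22% − 4.99%) = 4.99 + 1.05 × 11.23 = 16.7815%
Jensen's α = Rp − E[R] = 11.26% − 16.7815% = -5.5215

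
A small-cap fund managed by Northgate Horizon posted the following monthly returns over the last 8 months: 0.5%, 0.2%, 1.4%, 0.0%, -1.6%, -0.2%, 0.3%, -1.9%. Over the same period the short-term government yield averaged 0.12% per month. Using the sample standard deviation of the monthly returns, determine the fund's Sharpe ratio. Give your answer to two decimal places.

μ = (0.5 + 0.2 + 1.4 + 0 − 1.6 − 0.2 + 0.3 − 1.9) / 8 = -0.1625%
Σ(r − μ)² = (0.5 − (-0.1625))² + (0.2 − (-0.1625))² + … = 8.3388
σ = √[8.3388 / 7] = 1.0914%
Sharpe = (μ − rf) / σ = (-0.1625 − 0.12) / 1.0914 = -0.2825 / 1.0914 = -0.2588

-0.26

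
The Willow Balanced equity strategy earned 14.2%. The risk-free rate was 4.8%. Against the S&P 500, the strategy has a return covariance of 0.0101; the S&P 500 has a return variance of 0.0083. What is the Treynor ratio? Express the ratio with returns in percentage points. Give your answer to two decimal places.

7.72

β = Cov / Var = 0.0101 / 0.0083 = 1.2169
Treynor = (Rp − Rf) / β = (14.2% − 4.8%) / 1.2169 = 9.40 / 1.2169 = 7.7245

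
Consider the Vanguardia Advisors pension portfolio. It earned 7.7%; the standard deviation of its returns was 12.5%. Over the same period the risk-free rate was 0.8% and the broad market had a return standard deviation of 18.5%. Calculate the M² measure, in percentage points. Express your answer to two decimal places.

11.01

Sharpe = (Rp − Rf) / σp = (7.7% − 0.8%) / 12.5% = 0.5520
M² = Rf + Sharpe × σm = 0.8% + 0.5520 × 18.5% = 11.0120%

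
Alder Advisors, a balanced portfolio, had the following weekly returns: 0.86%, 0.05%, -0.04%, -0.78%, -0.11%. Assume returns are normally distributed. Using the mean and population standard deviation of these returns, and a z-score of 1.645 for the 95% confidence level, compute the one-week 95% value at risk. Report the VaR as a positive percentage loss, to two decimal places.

Mean return r̄ = -0.020 / 5 = -0.0040%
Population std dev = √[1.3641 / 5] = 0.5223%
VaR = −(r̄ − z·σ) = −(-0.0040 − 1.645 × 0.5223) = −(-0.8632) = 0.8632%

0.86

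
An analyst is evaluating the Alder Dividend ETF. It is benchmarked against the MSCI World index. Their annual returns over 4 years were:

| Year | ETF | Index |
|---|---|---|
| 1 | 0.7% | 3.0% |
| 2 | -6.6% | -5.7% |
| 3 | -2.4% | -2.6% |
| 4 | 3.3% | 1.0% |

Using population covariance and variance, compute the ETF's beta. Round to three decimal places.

r̄p = -1.2500%,  r̄m = -1.0750%
Cov = Σ(rp − r̄p)(rm − r̄m) / 4 = 10.9713
Var(rm) = Σ(rm − r̄m)² / 4 = 11.1569
β = Cov / Var = 10.9713 / 11.1569 = 0.9834

0.983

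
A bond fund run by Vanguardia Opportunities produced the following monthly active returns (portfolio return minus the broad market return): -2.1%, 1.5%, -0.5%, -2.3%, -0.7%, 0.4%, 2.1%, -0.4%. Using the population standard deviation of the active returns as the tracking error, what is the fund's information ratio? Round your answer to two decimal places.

-0.17

r̄ = (-2.1 + 1.5 − 0.5 − 2.3 − 0.7 + 0.4 + 2.1 − 0.4) / 8 = -2.00 / 8 = -0.2500%
Population std dev = √[16.9200 / 8] = 1.4543%
IR = r̄ / tracking error = -0.2500 / 1.4543 = -0.1719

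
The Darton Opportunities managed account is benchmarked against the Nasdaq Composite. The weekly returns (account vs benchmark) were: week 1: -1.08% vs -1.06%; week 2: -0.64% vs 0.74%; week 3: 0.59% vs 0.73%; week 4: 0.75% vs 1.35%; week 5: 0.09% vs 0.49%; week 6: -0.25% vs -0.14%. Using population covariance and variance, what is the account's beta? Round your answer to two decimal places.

0.67

r̄p = -0.0900%,  r̄m = 0.3517%
Cov = Σ(rp − r̄p)(rm − r̄m) / 6 = 0.3972
Var(rm) = Σ(rm − r̄m)² / 6 = 0.5907
β = Cov / Var = 0.3972 / 0.5907 = 0.6724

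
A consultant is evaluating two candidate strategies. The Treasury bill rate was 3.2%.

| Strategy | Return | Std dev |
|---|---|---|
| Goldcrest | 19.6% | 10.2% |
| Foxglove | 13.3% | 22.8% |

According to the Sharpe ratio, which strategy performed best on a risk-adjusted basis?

Goldcrest

Goldcrest: Sharpe ratio = (19.6% − 3.2%) / 10.2% = 1.608
Foxglove: Sharpe ratio = (13.3% − 3.2%) / 22.8% = 0.443
Highest: Goldcrest (1.608).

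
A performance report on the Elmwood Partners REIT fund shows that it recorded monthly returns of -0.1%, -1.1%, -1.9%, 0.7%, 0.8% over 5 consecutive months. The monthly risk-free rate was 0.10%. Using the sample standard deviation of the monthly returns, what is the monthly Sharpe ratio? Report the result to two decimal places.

Mean return r̄ = -1.60 / 5 = -0.3200%
Σ(r − r̄)² = 5.4480; sample σ = √(5.4480/4) = 1.1670%
Sharpe = (r̄ − rf) / σ = (-0.3200 − 0.1) / 1.1670 = -0.4200 / 1.1670 = -0.3599

-0.36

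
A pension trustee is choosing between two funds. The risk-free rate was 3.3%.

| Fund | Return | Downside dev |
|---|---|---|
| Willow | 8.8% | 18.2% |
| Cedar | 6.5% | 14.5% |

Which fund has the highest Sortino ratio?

Willow

Willow: Sortino ratio = (8.8% − 3.3%) / 18.2% = 0.302
Cedar: Sortino ratio = (6.5% − 3.3%) / 14.5% = 0.221
Highest: Willow (0.302).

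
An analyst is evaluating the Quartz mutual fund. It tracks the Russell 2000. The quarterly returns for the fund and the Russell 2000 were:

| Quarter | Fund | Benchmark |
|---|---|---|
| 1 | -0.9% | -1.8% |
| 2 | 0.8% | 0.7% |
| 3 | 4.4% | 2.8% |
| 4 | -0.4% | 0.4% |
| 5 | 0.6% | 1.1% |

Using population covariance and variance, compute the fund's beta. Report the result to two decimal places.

r̄p = 0.9000%,  r̄m = 0.6400%
Cov = Σ(rp − r̄p)(rm − r̄m) / 5 = 2.4240
Var(rm) = Σ(rm − r̄m)² / 5 = 2.1784
β = Cov / Var = 2.4240 / 2.1784 = 1.1127

1.11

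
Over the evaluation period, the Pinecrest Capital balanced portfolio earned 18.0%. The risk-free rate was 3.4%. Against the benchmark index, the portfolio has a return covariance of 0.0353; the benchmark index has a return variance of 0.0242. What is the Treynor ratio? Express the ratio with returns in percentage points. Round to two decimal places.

β = Cov / Var = 0.0353 / 0.0242 = 1.4587
Treynor = (Rp − Rf) / β = (18.0% − 3.4%) / 1.4587 = 14.60 / 1.4587 = 10.0089

10.01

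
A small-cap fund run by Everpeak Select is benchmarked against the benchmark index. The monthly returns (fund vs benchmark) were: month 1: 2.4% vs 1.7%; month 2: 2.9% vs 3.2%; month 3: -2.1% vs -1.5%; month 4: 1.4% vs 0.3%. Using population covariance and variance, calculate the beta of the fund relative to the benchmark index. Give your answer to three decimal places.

r̄p = 1.1500%,  r̄m = 0.9250%
Cov = Σ(rp − r̄p)(rm − r̄m) / 4 = 3.1688
Var(rm) = Σ(rm − r̄m)² / 4 = 3.0119
β = Cov / Var = 3.1688 / 3.0119 = 1.0521

1.052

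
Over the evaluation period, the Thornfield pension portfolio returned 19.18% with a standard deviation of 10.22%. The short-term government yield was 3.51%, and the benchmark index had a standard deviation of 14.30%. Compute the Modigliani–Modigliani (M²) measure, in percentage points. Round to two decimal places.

Sharpe = (Rp − Rf) / σp = (19.18% − 3.51%) / 10.22% = 1.5333
M² = Rf + Sharpe × σm = 3.51% + 1.5333 × 14.30% = 25.4362%

25.44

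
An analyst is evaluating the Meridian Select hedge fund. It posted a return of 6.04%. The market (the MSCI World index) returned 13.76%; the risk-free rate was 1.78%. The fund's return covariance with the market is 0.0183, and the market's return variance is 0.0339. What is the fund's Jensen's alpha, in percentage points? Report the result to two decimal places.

-2.21

β = Cov / Var = 0.0183 / 0.0339 = 0.5398
E[R] = Rf + β(Rm − Rf) = 1.78% + 0.5398 × (13.76% − 1.78%) = 8.2468%
α = Rp − E[R] = 6.04% − 8.2468% = -2.2068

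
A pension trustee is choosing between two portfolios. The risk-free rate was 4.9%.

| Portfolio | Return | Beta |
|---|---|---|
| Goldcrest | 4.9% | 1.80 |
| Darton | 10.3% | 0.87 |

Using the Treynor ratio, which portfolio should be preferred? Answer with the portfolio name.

Goldcrest: Treynor = (4.9% − 4.9%) / 1.80 = 0.000
Darton: Treynor = (10.3% − 4.9%) / 0.87 = 6.207
Highest: Darton (6.207).

Darton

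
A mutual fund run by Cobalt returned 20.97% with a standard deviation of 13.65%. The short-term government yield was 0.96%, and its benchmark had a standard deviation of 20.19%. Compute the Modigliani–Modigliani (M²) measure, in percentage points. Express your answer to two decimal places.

30.56

Sharpe = (Rp − Rf) / σp = (20.97% − 0.96%) / 13.65% = 1.4659
M² = Rf + Sharpe × σm = 0.96% + 1.4659 × 20.19% = 30.5565%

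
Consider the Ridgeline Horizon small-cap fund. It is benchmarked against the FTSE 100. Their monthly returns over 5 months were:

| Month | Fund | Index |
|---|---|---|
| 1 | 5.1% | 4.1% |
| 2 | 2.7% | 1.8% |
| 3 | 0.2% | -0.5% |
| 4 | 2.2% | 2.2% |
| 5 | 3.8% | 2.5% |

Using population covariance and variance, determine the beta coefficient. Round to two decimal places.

r̄p = 2.8000%,  r̄m = 2.0200%
Cov = Σ(rp − r̄p)(rm − r̄m) / 5 = 2.3460
Var(rm) = Σ(rm − r̄m)² / 5 = 2.1976
β = Cov / Var = 2.3460 / 2.1976 = 1.0675

1.07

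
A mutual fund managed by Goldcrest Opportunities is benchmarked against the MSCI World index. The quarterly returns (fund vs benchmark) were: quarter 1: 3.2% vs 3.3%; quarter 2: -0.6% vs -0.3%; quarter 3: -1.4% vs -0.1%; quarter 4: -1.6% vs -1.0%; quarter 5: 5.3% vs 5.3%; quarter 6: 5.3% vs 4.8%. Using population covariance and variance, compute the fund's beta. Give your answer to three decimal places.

1.166

r̄p = 1.7000%,  r̄m = 2.0000%
Cov = Σ(rp − r̄p)(rm − r̄m) / 6 = 7.6017
Var(rm) = Σ(rm − r̄m)² / 6 = 6.5200
β = Cov / Var = 7.6017 / 6.5200 = 1.1659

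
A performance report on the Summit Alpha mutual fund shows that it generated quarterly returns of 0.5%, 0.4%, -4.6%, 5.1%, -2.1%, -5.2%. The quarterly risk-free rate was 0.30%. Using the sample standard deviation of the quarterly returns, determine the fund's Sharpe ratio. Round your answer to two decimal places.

-0.34

μ = (0.5 + 0.4 − 4.6 + 5.1 − 2.1 − 5.2) / 6 = -0.9833%
Sample σ = √[Σ(r − μ)² / 5] = √[73.2283 / 5] = √14.6457 = 3.8270%
Sharpe = (μ − rf) / σ = (-0.9833 − 0.3) / 3.8270 = -1.2833 / 3.8270 = -0.3353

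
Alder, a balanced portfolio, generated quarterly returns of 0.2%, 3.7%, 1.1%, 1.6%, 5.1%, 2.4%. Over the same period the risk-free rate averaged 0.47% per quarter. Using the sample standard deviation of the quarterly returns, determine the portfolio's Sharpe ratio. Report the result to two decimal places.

r̄ = (0.2 + 3.7 + 1.1 + 1.6 + 5.1 + 2.4) / 6 = 2.3500%
Sample std dev = √[16.1350 / 5] = 1.7964%
Sharpe = (r̄ − rf) / σ = (2.3500 − 0.47) / 1.7964 = 1.8800 / 1.7964 = 1.0465

1.05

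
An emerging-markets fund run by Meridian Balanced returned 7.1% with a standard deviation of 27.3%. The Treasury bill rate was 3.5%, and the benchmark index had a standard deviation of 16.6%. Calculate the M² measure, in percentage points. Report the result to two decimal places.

5.69

Sharpe = (Rp − Rf) / σp = (7.1% − 3.5%) / 27.3% = 0.1319
M² = Rf + Sharpe × σm = 3.5% + 0.1319 × 16.6% = 5.6895%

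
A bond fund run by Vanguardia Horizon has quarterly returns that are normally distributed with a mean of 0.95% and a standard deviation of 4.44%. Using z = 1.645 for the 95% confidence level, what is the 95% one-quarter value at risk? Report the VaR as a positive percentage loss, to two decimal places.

VaR (as % loss) = −(μ − z·σ) = −(0.95% − 1.645 × 4.44%) = −(-6.3538%) = 6.3538%

6.35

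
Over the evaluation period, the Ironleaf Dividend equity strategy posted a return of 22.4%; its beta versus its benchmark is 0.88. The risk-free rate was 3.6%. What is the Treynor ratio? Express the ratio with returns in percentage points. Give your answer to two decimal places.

Treynor = (Rp − Rf) / β = (22.4% − 3.6%) / 0.88 = 18.80 / 0.88 = 21.3636

21.36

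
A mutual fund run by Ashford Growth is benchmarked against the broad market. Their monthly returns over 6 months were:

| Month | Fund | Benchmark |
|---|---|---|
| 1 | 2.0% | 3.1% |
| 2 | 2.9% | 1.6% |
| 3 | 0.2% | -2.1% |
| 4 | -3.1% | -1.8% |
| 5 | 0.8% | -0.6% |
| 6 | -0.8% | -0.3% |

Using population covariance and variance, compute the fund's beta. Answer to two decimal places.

0.78

r̄p = 0.3333%,  r̄m = -0.0167%
Cov = Σ(rp − r̄p)(rm − r̄m) / 6 = 2.6322
Var(rm) = Σ(rm − r̄m)² / 6 = 3.3781
β = Cov / Var = 2.6322 / 3.3781 = 0.7792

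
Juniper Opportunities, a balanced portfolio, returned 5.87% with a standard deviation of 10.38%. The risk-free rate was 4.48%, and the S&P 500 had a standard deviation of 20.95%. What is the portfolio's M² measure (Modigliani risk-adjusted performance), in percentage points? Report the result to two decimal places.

7.29

Sharpe = (Rp − Rf) / σp = (5.87% − 4.48%) / 10.38% = 0.1339
M² = Rf + Sharpe × σm = 4.48% + 0.1339 × 20.95% = 7.2852%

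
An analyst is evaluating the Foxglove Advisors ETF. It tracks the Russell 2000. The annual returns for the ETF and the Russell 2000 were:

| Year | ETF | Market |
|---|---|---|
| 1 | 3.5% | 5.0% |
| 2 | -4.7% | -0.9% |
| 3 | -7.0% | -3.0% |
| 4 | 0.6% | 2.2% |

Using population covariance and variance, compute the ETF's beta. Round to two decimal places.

1.36

r̄p = -1.9000%,  r̄m = 0.8250%
Cov = Σ(rp − r̄p)(rm − r̄m) / 4 = 12.5800
Var(rm) = Σ(rm − r̄m)² / 4 = 9.2319
β = Cov / Var = 12.5800 / 9.2319 = 1.3627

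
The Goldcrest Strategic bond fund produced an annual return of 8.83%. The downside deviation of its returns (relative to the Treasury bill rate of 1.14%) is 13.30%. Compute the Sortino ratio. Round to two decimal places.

0.58

Sortino = (Rp − Rf) / σd = (8.83% − 1.14%) / 13.30% = 7.69% / 13.30% = 0.5782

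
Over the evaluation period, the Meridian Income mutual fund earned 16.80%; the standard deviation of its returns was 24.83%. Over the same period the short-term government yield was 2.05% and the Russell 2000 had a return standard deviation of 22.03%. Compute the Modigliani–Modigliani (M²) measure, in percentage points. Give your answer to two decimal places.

Sharpe = (Rp − Rf) / σp = (16.80% − 2.05%) / 24.83% = 0.5940
M² = Rf + Sharpe × σm = 2.05% + 0.5940 × 22.03% = 15.1358%

15.14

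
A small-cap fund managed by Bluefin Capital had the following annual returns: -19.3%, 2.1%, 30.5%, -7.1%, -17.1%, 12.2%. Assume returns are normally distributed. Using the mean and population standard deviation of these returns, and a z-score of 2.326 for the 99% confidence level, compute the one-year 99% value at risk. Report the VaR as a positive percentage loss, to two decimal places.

40.05

Mean return r̄ = 1.30 / 6 = 0.2167%
Σ(r − r̄)² = (-19.3 − 0.2167)² + (2.1 − 0.2167)² + (30.5 − 0.2167)² + … = 1798.5283
population σ = √(1798.5283 / 6) = √299.7547 = 17.3134%
VaR = −(r̄ − z·σ) = −(0.2167 − 2.326 × 17.3134) = −(-40.0543) = 40.0543%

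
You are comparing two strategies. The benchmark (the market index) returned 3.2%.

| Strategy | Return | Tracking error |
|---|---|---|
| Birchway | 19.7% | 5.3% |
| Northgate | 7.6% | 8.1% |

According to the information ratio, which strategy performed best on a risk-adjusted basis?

Birchway: IR = (19.7% − 3.2%) / 5.3% = 3.113
Northgate: IR = (7.6% − 3.2%) / 8.1% = 0.543
Highest: Birchway (3.113).

Birchway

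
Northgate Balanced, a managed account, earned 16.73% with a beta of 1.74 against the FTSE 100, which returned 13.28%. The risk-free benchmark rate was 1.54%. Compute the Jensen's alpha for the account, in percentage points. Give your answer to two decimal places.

CAPM expected return = Rf + β(Rm − Rf) = 1.54% + 1.74 × (13.28% − 1.54%) = 1.54 + 1.74 × 11.74 = 21.9676%
Jensen's α = Rp − E[R] = 16.73% − 21.9676% = -5.2376

-5.24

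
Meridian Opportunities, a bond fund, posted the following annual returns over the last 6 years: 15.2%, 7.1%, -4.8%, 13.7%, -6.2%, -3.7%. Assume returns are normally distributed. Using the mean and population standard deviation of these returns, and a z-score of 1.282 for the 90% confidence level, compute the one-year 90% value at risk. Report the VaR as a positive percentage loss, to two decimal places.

7.78

r̄ = (15.2 + 7.1 − 4.8 + 13.7 − 6.2 − 3.7) / 6 = 21.30 / 6 = 3.5500%
Population σ = √[Σ(r − r̄)² / 6] = √[468.6950 / 6] = √78.1158 = 8.8383%
VaR = −(r̄ − z·σ) = −(3.5500 − 1.282 × 8.8383) = −(-7.7807) = 7.7807%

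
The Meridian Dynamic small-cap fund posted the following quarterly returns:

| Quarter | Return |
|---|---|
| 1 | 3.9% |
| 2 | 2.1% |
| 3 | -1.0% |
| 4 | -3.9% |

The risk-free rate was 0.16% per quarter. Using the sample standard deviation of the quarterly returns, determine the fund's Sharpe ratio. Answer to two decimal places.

0.03

μ = (3.9 + 2.1 − 1 − 3.9) / 4 = 0.2750%
Sample σ = √[Σ(r − μ)² / 3] = √[35.5275 / 3] = √11.8425 = 3.4413%
Sharpe = (μ − rf) / σ = (0.2750 − 0.16) / 3.4413 = 0.1150 / 3.4413 = 0.0334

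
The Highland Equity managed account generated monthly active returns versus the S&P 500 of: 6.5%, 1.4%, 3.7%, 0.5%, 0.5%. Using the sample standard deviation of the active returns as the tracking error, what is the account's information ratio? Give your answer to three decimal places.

0.976

Mean return r̄ = 12.60 / 5 = 2.5200%
Σ(r − r̄)² = (6.5 − 2.5200)² + (1.4 − 2.5200)² + … = 26.6480
sample σ = √(26.6480 / 4) = √6.6620 = 2.5811%
IR = r̄ / tracking error = 2.5200 / 2.5811 = 0.9763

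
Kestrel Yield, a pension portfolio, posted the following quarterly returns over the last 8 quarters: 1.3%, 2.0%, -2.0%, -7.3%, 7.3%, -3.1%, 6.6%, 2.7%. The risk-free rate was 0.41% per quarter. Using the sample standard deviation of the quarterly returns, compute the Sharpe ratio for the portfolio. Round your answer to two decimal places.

0.11

μ = (1.3 + 2 − 2 − 7.3 + 7.3 − 3.1 + 6.6 + 2.7) / 8 = 7.50 / 8 = 0.9375%
Σ(r − μ)² = 169.6988; sample σ = √(169.6988/7) = 4.9237%
Sharpe = (μ − rf) / σ = (0.9375 − 0.41) / 4.9237 = 0.5275 / 4.9237 = 0.1071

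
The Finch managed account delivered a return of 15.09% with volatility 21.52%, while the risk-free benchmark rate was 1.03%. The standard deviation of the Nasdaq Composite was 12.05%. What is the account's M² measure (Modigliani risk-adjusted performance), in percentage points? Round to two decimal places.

Sharpe = (Rp − Rf) / σp = (15.09% − 1.03%) / 21.52% = 0.6533
M² = Rf + Sharpe × σm = 1.03% + 0.6533 × 12.05% = 8.9023%

8.90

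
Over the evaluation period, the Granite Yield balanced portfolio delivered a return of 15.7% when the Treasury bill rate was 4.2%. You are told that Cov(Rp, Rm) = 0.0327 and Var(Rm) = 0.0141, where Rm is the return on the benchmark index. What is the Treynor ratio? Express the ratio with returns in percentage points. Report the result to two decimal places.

4.96

β = Cov / Var = 0.0327 / 0.0141 = 2.3191
Treynor = (Rp − Rf) / β = (15.7% − 4.2%) / 2.3191 = 11.50 / 2.3191 = 4.9588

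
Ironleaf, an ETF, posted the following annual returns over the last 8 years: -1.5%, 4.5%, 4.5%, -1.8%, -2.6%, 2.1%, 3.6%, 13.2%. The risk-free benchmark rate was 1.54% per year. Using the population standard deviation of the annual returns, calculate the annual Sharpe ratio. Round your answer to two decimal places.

0.25

Mean return μ = 22.00 / 8 = 2.7500%
Σ(r − μ)² = (-1.5 − 2.7500)² + (4.5 − 2.7500)² + … = 183.8600
population σ = √(183.8600 / 8) = √22.9825 = 4.7940%
Sharpe = (μ − rf) / σ = (2.7500 − 1.54) / 4.7940 = 1.2100 / 4.7940 = 0.2524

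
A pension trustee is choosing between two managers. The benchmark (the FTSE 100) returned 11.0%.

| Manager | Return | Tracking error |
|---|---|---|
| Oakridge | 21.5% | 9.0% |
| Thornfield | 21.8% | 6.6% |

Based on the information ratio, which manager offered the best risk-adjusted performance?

Thornfield

Oakridge: IR = (21.5% − 11.0%) / 9.0% = 1.167
Thornfield: IR = (21.8% − 11.0%) / 6.6% = 1.636
Highest: Thornfield (1.636).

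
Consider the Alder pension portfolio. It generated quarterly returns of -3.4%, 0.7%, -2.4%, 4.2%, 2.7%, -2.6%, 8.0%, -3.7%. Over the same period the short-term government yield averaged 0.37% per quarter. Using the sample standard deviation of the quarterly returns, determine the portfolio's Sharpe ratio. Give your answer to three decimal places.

0.016

μ = (-3.4 + 0.7 − 2.4 + 4.2 + 2.7 − 2.6 + 8 − 3.7) / 8 = 0.4375%
Sample σ = √[Σ(r − μ)² / 7] = √[125.6588 / 7] = √17.9513 = 4.2369%
Sharpe = (μ − rf) / σ = (0.4375 − 0.37) / 4.2369 = 0.0675 / 4.2369 = 0.0159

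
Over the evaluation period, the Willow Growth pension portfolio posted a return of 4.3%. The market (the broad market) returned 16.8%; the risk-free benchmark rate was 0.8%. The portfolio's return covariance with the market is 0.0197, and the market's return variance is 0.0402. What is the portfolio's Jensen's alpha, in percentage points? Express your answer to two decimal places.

β = Cov / Var = 0.0197 / 0.0402 = 0.4900
E[R] = Rf + β(Rm − Rf) = 0.8% + 0.4900 × (16.8% − 0.8%) = 8.6400%
α = Rp − E[R] = 4.3% − 8.6400% = -4.3400

-4.34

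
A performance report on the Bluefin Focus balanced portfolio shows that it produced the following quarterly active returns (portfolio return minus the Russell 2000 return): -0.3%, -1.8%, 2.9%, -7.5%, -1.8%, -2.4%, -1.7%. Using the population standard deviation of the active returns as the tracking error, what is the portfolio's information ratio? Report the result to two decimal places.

Mean return r̄ = -12.60 / 7 = -1.8000%
Σ(r − r̄)² = (-0.3 − (-1.8000))² + (-1.8 − (-1.8000))² + … = 57.2000
population σ = √(57.2000 / 7) = √8.1714 = 2.8586%
IR = r̄ / tracking error = -1.8000 / 2.8586 = -0.6297

-0.63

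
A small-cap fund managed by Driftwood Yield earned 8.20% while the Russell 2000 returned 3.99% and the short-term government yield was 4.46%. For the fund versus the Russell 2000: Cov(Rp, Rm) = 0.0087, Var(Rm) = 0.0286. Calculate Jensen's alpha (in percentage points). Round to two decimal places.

3.88

β = Cov / Var = 0.0087 / 0.0286 = 0.3042
E[R] = Rf + β(Rm − Rf) = 4.46% + 0.3042 × (3.99% − 4.46%) = 4.3170%
α = Rp − E[R] = 8.20% − 4.3170% = 3.8830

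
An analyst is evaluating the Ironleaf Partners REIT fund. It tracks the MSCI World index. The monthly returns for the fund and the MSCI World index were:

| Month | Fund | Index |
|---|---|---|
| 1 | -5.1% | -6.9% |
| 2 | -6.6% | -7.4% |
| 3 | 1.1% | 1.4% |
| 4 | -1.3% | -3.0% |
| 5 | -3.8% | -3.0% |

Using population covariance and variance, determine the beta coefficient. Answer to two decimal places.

0.82

r̄p = -3.1400%,  r̄m = -3.7800%
Cov = Σ(rp − r̄p)(rm − r̄m) / 5 = 8.3048
Var(rm) = Σ(rm − r̄m)² / 5 = 10.1776
β = Cov / Var = 8.3048 / 10.1776 = 0.8160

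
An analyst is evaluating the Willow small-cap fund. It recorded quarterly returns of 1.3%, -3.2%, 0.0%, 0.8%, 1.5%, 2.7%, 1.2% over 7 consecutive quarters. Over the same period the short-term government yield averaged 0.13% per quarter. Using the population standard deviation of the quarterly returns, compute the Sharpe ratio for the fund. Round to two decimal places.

0.28

μ = (1.3 − 3.2 + 0 + 0.8 + 1.5 + 2.7 + 1.2) / 7 = 0.6143%
Population σ = √[Σ(r − μ)² / 7] = √[20.9086 / 7] = √2.9869 = 1.7283%
Sharpe = (μ − rf) / σ = (0.6143 − 0.13) / 1.7283 = 0.4843 / 1.7283 = 0.2802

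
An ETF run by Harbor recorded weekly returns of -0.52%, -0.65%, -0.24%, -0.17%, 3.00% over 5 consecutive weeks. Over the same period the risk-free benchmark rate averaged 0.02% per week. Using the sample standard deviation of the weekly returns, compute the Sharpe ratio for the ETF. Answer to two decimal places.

0.17

μ = (-0.52 − 0.65 − 0.24 − 0.17 + 3) / 5 = 0.2840%
Sample σ = √[Σ(r − μ)² / 4] = √[9.3761 / 4] = √2.3440 = 1.5310%
Sharpe = (μ − rf) / σ = (0.2840 − 0.02) / 1.5310 = 0.2640 / 1.5310 = 0.1724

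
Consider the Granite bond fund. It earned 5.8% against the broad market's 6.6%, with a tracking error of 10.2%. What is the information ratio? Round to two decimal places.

IR = (Rp − Rb) / TE = (5.8% − 6.6%) / 10.2% = -0.80% / 10.2% = -0.0784

-0.08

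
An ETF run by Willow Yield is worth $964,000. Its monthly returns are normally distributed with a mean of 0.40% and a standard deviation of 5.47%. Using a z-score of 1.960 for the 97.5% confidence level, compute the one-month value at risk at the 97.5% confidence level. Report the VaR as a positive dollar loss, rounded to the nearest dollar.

Return at the 97.5% tail: μ − z·σ = 0.40% − 1.960 × 5.47% = 0.4 − 10.7212 = -10.3212%
VaR = −(-10.3212%) × $964,000 = 10.3212% × $964,000 = $99,496

$99,496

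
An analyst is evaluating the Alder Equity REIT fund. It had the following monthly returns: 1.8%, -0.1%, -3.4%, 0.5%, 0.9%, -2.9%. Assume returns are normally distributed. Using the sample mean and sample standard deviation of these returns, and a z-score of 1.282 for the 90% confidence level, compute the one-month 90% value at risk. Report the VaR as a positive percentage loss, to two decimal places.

3.26

r̄ = (1.8 − 0.1 − 3.4 + 0.5 + 0.9 − 2.9) / 6 = -0.5333%
Σ(r − r̄)² = (1.8 − (-0.5333))² + (-0.1 − (-0.5333))² + … = 22.5733
sample σ = √(22.5733 / 5) = √4.5147 = 2.1248%
VaR = −(r̄ − z·σ) = −(-0.5333 − 1.282 × 2.1248) = −(-3.2573) = 3.2573%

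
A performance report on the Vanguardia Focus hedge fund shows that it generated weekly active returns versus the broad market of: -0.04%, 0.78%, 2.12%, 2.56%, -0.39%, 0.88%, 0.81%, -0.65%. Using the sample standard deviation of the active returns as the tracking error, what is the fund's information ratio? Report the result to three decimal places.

0.667

r̄ = (-0.04 + 0.78 + 2.12 + 2.56 − 0.39 + 0.88 + 0.81 − 0.65) / 8 = 0.7588%
Σ(r − r̄)² = (-0.04 − 0.7588)² + (0.78 − 0.7588)² + (2.12 − 0.7588)² + … = 9.0575
σ = √[9.0575 / 7] = 1.1375%
IR = r̄ / tracking error = 0.7588 / 1.1375 = 0.6671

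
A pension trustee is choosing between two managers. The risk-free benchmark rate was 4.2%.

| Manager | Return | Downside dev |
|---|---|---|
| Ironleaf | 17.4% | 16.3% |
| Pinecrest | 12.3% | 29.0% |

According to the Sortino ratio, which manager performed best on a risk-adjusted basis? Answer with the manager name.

Ironleaf: Sortino ratio = (17.4% − 4.2%) / 16.3% = 0.810
Pinecrest: Sortino ratio = (12.3% − 4.2%) / 29.0% = 0.279
Highest: Ironleaf (0.810).

Ironleaf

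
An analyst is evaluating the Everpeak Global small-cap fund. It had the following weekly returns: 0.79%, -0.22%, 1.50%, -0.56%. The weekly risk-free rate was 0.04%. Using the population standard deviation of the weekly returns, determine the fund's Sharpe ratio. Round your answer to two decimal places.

0.41

Mean return r̄ = 1.510 / 4 = 0.3775%
Population std dev = √[2.6661 / 4] = 0.8164%
Sharpe = (r̄ − rf) / σ = (0.3775 − 0.04) / 0.8164 = 0.3375 / 0.8164 = 0.4134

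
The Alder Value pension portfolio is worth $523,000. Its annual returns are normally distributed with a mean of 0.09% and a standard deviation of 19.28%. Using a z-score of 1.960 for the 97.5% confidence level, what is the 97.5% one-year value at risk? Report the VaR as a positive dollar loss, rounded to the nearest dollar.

Return at the 97.5% tail: μ − z·σ = 0.09% − 1.960 × 19.28% = 0.09 − 37.7888 = -37.6988%
VaR = −(-37.6988%) × $523,000 = 37.6988% × $523,000 = $197,165

$197,165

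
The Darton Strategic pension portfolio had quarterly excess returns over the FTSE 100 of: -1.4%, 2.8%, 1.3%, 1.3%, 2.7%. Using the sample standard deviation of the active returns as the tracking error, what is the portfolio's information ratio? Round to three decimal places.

Mean return r̄ = 6.70 / 5 = 1.3400%
Sample σ = √[Σ(r − r̄)² / 4] = √[11.4920 / 4] = √2.8730 = 1.6950%
IR = r̄ / tracking error = 1.3400 / 1.6950 = 0.7906

0.791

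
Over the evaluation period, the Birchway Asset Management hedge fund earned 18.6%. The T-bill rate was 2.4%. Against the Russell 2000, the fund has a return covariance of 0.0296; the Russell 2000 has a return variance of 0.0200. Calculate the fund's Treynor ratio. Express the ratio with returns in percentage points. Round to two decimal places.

10.95

β = Cov / Var = 0.0296 / 0.0200 = 1.4800
Treynor = (Rp − Rf) / β = (18.6% − 2.4%) / 1.4800 = 16.20 / 1.4800 = 10.9459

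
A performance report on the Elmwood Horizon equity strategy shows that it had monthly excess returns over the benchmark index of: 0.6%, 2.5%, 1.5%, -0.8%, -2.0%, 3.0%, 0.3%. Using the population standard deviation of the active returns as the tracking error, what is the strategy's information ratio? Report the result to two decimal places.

r̄ = (0.6 + 2.5 + 1.5 − 0.8 − 2 + 3 + 0.3) / 7 = 5.10 / 7 = 0.7286%
Population σ = √[Σ(r − r̄)² / 7] = √[18.8743 / 7] = √2.6963 = 1.6420%
IR = r̄ / tracking error = 0.7286 / 1.6420 = 0.4437

0.44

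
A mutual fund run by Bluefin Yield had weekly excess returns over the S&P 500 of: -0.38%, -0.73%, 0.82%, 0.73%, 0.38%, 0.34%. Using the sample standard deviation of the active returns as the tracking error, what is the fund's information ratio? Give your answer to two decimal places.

0.31

Mean return μ = 1.160 / 6 = 0.1933%
Σ(r − μ)² = 1.9183; sample σ = √(1.9183/5) = 0.6194%
IR = μ / tracking error = 0.1933 / 0.6194 = 0.3121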